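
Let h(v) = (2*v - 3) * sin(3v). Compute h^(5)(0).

Shift and add copies of the series according to the polynomial's terms.
From the series, [v^5] h = -243/40; multiply by 5! = 120 to get -729.

-729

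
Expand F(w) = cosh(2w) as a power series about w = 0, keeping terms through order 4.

[w^0] = 1;  [w^1] = 0;  [w^2] = 2;  [w^3] = 0;  [w^4] = 2/3.

2*w^4/3 + 2*w^2 + 1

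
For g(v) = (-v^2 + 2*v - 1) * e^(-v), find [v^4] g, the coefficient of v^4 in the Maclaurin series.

Multiply each power in the prefactor through the base expansion.

-7/8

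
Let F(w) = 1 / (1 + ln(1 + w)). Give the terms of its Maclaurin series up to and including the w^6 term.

Write 1/(1+u) = 1 - u + u^2 - u^3 + ... and substitute the series for u.
[w^0] = 1;  [w^1] = -1;  [w^2] = 3/2;  [w^3] = -7/3;  [w^4] = 11/3;  [w^5] = -347/60;  [w^6] = 3289/360.

3289*w^6/360 - 347*w^5/60 + 11*w^4/3 - 7*w^3/3 + 3*w^2/2 - w + 1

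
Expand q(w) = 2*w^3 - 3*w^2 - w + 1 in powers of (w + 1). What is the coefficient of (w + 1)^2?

-9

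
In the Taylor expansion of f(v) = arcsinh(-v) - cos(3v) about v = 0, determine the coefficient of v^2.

9/2

Add the two expansions coefficient-wise.
[v^0] = -1;  [v^1] = -1;  [v^2] = 9/2.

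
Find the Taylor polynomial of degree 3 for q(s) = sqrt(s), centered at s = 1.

(s - 1)^3/16 - (s - 1)^2/8 + (s - 1)/2 + 1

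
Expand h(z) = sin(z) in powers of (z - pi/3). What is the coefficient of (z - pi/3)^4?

Use the known series and substitute for the argument.
h(pi/3) = sqrt(3)/2
h′(pi/3) = 1/2
h′′(pi/3) = -sqrt(3)/2
h′′′(pi/3) = -1/2
h^(4)(pi/3) = sqrt(3)/2
So c_4 = h^(4)(pi/3)/4! = sqrt(3)/48.

sqrt(3)/48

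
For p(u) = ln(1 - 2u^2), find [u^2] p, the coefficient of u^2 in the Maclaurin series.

-2

Differentiate repeatedly and evaluate at the center.
p(0) = 0
p′(0) = 0
p′′(0) = -4
So c_2 = p′′(0)/2! = -2.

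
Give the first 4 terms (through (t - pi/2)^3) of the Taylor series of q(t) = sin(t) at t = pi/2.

1 - (t - pi/2)^2/2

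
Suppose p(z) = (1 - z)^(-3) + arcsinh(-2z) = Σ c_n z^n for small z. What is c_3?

Combine the two series term by term.
p(0) = 1
p′(0) = 1
p′′(0) = 12
p′′′(0) = 68

34/3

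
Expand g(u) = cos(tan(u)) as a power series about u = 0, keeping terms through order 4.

-7*u^4/24 - u^2/2 + 1

Plug the Maclaurin series of the inner function into that of the outer and collect terms.
[u^0] = 1;  [u^1] = 0;  [u^2] = -1/2;  [u^3] = 0;  [u^4] = -7/24.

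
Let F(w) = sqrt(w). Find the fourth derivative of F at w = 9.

The coefficient of (w - 9)^4 in the expansion is -5/279936, so F^(4)(9) = 4! * (-5/279936) = -5/11664.

-5/11664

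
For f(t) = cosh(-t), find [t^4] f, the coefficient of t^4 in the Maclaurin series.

1/24

[t^0] = 1;  [t^1] = 0;  [t^2] = 1/2;  [t^3] = 0;  [t^4] = 1/24.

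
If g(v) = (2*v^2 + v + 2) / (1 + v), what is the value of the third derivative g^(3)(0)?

-18

Distribute the polynomial across the series and collect like powers.
From the series, [v^3] g = -3; multiply by 3! = 6 to get -18.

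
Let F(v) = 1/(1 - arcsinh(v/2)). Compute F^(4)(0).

Substitute the inner expansion into the outer series and collect powers.
The coefficient of v^4 in the expansion is 1/24, so F^(4)(0) = 4! * (1/24) = 1.

1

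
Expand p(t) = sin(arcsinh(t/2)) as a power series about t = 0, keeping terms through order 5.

t^5/192 - t^3/24 + t/2

Let u equal the inner series; expand the outer function in u and truncate.
p(0) = 0
p′(0) = 1/2
p′′(0) = 0
p′′′(0) = -1/4
p^(4)(0) = 0
p^(5)(0) = 5/8
Dividing each by k! gives the coefficients c_0, ..., c_5.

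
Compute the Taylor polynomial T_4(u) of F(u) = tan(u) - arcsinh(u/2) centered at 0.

17*u^3/48 + u/2

Combine the two series term by term.
F(0) = 0
F′(0) = 1/2
F′′(0) = 0
F′′′(0) = 17/8
F^(4)(0) = 0
Then c_k = F^(k)(0)/k! gives each Taylor coefficient.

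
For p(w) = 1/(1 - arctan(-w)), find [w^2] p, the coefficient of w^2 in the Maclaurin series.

1

Substitute the inner expansion into the outer series and collect powers.
p(0) = 1
p′(0) = -1
p′′(0) = 2
The Taylor polynomial is Σ p^(k)(0)/k! · w^k.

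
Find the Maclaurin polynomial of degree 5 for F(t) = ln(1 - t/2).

F(0) = 0
F′(0) = -1/2
F′′(0) = -1/4
F′′′(0) = -1/4
F^(4)(0) = -3/8
F^(5)(0) = -3/4
The Taylor polynomial is Σ F^(k)(0)/k! · t^k.

-t^5/160 - t^4/64 - t^3/24 - t^2/8 - t/2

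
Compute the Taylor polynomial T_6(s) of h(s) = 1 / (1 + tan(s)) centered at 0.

122*s^6/45 - 32*s^5/15 + 5*s^4/3 - 4*s^3/3 + s^2 - s + 1

Use the geometric series for the reciprocal, then substitute.
h(0) = 1
h′(0) = -1
h′′(0) = 2
h′′′(0) = -8
h^(4)(0) = 40
h^(5)(0) = -256
h^(6)(0) = 1952
The Taylor polynomial is Σ h^(k)(0)/k! · s^k.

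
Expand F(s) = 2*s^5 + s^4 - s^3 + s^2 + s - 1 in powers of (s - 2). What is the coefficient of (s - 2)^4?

Compute the successive derivatives at the expansion point and divide by k!.
[(s - 2)^0] = 77;  [(s - 2)^1] = 185;  [(s - 2)^2] = 179;  [(s - 2)^3] = 87;  [(s - 2)^4] = 21.
So c_4 = F^(4)(2)/4! = 21.

21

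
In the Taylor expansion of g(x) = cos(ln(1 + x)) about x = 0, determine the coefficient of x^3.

1/2

Let u equal the inner series; expand the outer function in u and truncate.
So c_3 = g′′′(0)/3! = 1/2.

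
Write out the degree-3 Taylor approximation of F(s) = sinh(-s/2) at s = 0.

-s^3/48 - s/2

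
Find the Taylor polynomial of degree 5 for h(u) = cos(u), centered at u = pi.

-(u - pi)^4/24 + (u - pi)^2/2 - 1

h(pi) = -1
h′(pi) = 0
h′′(pi) = 1
h′′′(pi) = 0
h^(4)(pi) = -1
h^(5)(pi) = 0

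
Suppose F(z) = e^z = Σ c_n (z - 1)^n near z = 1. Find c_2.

e/2

[(z - 1)^0] = e;  [(z - 1)^1] = e;  [(z - 1)^2] = e/2.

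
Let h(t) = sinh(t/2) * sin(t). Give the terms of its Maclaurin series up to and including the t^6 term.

Take the Cauchy product of the two expansions.

11*t^6/11520 - t^4/16 + t^2/2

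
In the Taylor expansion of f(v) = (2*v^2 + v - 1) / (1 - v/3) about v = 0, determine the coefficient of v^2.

Multiply each power in the prefactor through the base expansion.
f(0) = -1
f′(0) = 2/3
f′′(0) = 40/9
Dividing each by k! gives the coefficients c_0, ..., c_2.

20/9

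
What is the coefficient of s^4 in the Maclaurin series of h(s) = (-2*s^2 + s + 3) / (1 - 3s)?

Multiply each power in the prefactor through the base expansion.
So c_4 = h^(4)(0)/4! = 252.

252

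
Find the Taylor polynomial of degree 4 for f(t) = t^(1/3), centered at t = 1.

-10*(t - 1)^4/243 + 5*(t - 1)^3/81 - (t - 1)^2/9 + (t - 1)/3 + 1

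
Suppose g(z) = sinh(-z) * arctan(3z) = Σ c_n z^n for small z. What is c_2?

Write out both Maclaurin series and multiply, keeping only the needed powers.
g(0) = 0
g′(0) = 0
g′′(0) = -6

-3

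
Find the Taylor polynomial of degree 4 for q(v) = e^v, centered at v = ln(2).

Differentiate repeatedly and evaluate at the center.

(v - ln(2))^4/12 + (v - ln(2))^3/3 + (v - ln(2))^2 + 2*(v - ln(2)) + 2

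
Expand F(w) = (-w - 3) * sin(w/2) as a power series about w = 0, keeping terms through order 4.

Shift and add copies of the series according to the polynomial's terms.
[w^0] = 0;  [w^1] = -3/2;  [w^2] = -1/2;  [w^3] = 1/16;  [w^4] = 1/48.

w^4/48 + w^3/16 - w^2/2 - 3*w/2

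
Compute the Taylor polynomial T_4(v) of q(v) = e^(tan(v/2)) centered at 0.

Substitute the inner expansion into the outer series and collect powers.

3*v^4/128 + v^3/16 + v^2/8 + v/2 + 1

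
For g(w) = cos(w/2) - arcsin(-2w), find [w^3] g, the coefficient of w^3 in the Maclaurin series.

Add the two expansions coefficient-wise.
So c_3 = g′′′(0)/3! = 4/3.

4/3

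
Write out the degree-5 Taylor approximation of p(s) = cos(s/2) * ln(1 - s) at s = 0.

Take the Cauchy product of the two expansions.

-103*s^5/640 - 3*s^4/16 - 5*s^3/24 - s^2/2 - s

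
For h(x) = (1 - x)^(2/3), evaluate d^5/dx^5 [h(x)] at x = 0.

From the series, [x^5] h = -14/729; multiply by 5! = 120 to get -560/243.

-560/243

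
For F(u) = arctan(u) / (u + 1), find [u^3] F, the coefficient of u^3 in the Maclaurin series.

Use 1/(1 - r) = Σ r^k on the denominator, then take the Cauchy product.
So c_3 = F′′′(0)/3! = 2/3.

2/3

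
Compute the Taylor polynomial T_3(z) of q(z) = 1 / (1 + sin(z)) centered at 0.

Expand as Σ (-1)^k u^k with u equal to the inner function's series.
[z^0] = 1;  [z^1] = -1;  [z^2] = 1;  [z^3] = -5/6.

-5*z^3/6 + z^2 - z + 1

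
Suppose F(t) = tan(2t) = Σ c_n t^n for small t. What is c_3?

Use the known series and substitute for the argument.
So c_3 = F′′′(0)/3! = 8/3.

8/3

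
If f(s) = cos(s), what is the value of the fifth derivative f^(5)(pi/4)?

From the series, [(s - pi/4)^5] f = -sqrt(2)/240; multiply by 5! = 120 to get -sqrt(2)/2.

-sqrt(2)/2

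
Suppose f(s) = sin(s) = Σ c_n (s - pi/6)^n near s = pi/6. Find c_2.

-1/4

[(s - pi/6)^0] = 1/2;  [(s - pi/6)^1] = sqrt(3)/2;  [(s - pi/6)^2] = -1/4.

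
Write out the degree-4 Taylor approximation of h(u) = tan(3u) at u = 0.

[u^0] = 0;  [u^1] = 3;  [u^2] = 0;  [u^3] = 9;  [u^4] = 0.

9*u^3 + 3*u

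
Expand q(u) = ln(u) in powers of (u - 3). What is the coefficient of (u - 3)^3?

1/81

q(3) = ln(3)
q′(3) = 1/3
q′′(3) = -1/9
q′′′(3) = 2/27
The Taylor polynomial is Σ q^(k)(3)/k! · (u - 3)^k.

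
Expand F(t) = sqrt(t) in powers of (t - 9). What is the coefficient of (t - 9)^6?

-7/60466176

Compute the successive derivatives at the expansion point and divide by k!.
[(t - 9)^0] = 3;  [(t - 9)^1] = 1/6;  [(t - 9)^2] = -1/216;  [(t - 9)^3] = 1/3888;  [(t - 9)^4] = -5/279936;  [(t - 9)^5] = 7/5038848;  [(t - 9)^6] = -7/60466176.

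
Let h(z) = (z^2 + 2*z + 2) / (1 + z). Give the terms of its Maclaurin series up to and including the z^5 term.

Distribute the polynomial across the series and collect like powers.
h(0) = 2
h′(0) = 0
h′′(0) = 2
h′′′(0) = -6
h^(4)(0) = 24
h^(5)(0) = -120

-z^5 + z^4 - z^3 + z^2 + 2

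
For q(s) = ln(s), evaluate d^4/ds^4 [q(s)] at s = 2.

From the series, [(s - 2)^4] q = -1/64; multiply by 4! = 24 to get -3/8.

-3/8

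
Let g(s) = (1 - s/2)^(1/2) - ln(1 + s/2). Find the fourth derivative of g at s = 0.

81/256

Expand each term separately and add.
The coefficient of s^4 in the expansion is 27/2048, so g^(4)(0) = 4! * (27/2048) = 81/256.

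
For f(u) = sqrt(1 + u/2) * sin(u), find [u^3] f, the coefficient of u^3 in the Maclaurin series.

Take the Cauchy product of the two expansions.
[u^0] = 0;  [u^1] = 1;  [u^2] = 1/4;  [u^3] = -19/96.

-19/96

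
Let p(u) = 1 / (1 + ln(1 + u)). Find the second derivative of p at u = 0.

Write 1/(1+u) = 1 - u + u^2 - u^3 + ... and substitute the series for u.
The coefficient of u^2 in the expansion is 3/2, so p′′(0) = 2! * (3/2) = 3.

3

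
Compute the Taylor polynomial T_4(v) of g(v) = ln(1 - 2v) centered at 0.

-4*v^4 - 8*v^3/3 - 2*v^2 - 2*v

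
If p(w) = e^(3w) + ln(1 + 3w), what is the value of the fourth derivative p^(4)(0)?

Expand each term separately and add.
The coefficient of w^4 in the expansion is -135/8, so p^(4)(0) = 4! * (-135/8) = -405.

-405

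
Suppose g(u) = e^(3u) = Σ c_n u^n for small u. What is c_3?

9/2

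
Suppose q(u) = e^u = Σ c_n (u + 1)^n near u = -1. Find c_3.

q(-1) = e^(-1)
q′(-1) = e^(-1)
q′′(-1) = e^(-1)
q′′′(-1) = e^(-1)
Then c_k = q^(k)(-1)/k! gives each Taylor coefficient.

e^(-1)/6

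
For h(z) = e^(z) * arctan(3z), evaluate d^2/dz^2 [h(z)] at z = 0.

Multiply the two series term by term and collect like powers.
From the series, [z^2] h = 3; multiply by 2! = 2 to get 6.

6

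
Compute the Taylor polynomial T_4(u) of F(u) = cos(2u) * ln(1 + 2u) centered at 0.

-4*u^3/3 - 2*u^2 + 2*u

Take the Cauchy product of the two expansions.
F(0) = 0
F′(0) = 2
F′′(0) = -4
F′′′(0) = -8
F^(4)(0) = 0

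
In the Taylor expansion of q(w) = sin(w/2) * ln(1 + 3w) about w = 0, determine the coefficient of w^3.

-9/4

Write out both Maclaurin series and multiply, keeping only the needed powers.
q(0) = 0
q′(0) = 0
q′′(0) = 3
q′′′(0) = -27/2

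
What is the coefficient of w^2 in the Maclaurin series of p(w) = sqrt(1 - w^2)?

[w^0] = 1;  [w^1] = 0;  [w^2] = -1/2.
So c_2 = p′′(0)/2! = -1/2.

-1/2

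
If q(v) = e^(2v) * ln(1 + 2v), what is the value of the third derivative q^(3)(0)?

Multiply the two series term by term and collect like powers.
From the series, [v^3] q = 8/3; multiply by 3! = 6 to get 16.

16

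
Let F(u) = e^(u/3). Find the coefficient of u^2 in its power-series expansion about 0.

F(0) = 1
F′(0) = 1/3
F′′(0) = 1/9
So c_2 = F′′(0)/2! = 1/18.

1/18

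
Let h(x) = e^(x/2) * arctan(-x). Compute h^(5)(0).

-309/16

Expand each factor separately, then convolve coefficients.
The coefficient of x^5 in the expansion is -103/640, so h^(5)(0) = 5! * (-103/640) = -309/16.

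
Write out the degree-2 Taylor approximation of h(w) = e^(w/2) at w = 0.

w^2/8 + w/2 + 1

Differentiate repeatedly and evaluate at the center.
h(0) = 1
h′(0) = 1/2
h′′(0) = 1/4
Then c_k = h^(k)(0)/k! gives each Taylor coefficient.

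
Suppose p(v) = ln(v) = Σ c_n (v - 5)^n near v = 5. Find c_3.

[(v - 5)^0] = ln(5);  [(v - 5)^1] = 1/5;  [(v - 5)^2] = -1/50;  [(v - 5)^3] = 1/375.
So c_3 = p′′′(5)/3! = 1/375.

1/375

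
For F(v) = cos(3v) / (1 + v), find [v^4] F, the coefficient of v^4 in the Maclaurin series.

Write out both Maclaurin series and multiply, keeping only the needed powers.
[v^0] = 1;  [v^1] = -1;  [v^2] = -7/2;  [v^3] = 7/2;  [v^4] = -1/8.

-1/8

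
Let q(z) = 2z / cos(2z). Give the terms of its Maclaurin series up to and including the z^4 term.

4*z^3 + 2*z

Write the quotient as an unknown series and match coefficients against numerator = denominator · series.
q(0) = 0
q′(0) = 2
q′′(0) = 0
q′′′(0) = 24
q^(4)(0) = 0
Then c_k = q^(k)(0)/k! gives each Taylor coefficient.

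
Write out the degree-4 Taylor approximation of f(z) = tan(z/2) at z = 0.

f(0) = 0
f′(0) = 1/2
f′′(0) = 0
f′′′(0) = 1/4
f^(4)(0) = 0

z^3/24 + z/2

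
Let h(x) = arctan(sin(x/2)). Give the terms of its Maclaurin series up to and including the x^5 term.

Let u equal the inner series; expand the outer function in u and truncate.
[x^0] = 0;  [x^1] = 1/2;  [x^2] = 0;  [x^3] = -1/16;  [x^4] = 0;  [x^5] = 3/256.

3*x^5/256 - x^3/16 + x/2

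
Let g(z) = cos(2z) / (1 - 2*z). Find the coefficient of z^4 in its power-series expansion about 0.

Use 1/(1 - r) = Σ r^k on the denominator, then take the Cauchy product.
So c_4 = g^(4)(0)/4! = 26/3.

26/3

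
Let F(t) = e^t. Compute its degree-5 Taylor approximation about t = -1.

(t + 1)^5*e^(-1)/120 + (t + 1)^4*e^(-1)/24 + (t + 1)^3*e^(-1)/6 + (t + 1)^2*e^(-1)/2 + (t + 1)*e^(-1) + e^(-1)

F(-1) = e^(-1)
F′(-1) = e^(-1)
F′′(-1) = e^(-1)
F′′′(-1) = e^(-1)
F^(4)(-1) = e^(-1)
F^(5)(-1) = e^(-1)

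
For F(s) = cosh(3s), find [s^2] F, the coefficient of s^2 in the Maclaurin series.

9/2

[s^0] = 1;  [s^1] = 0;  [s^2] = 9/2.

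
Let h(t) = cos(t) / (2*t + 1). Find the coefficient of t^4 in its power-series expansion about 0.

Expand 1/(denominator) as a geometric series and multiply by the numerator's series.
h(0) = 1
h′(0) = -2
h′′(0) = 7
h′′′(0) = -42
h^(4)(0) = 337

337/24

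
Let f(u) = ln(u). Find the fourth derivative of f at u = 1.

The coefficient of (u - 1)^4 in the expansion is -1/4, so f^(4)(1) = 4! * (-1/4) = -6.

-6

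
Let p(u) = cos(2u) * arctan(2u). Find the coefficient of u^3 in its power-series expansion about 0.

-20/3

Expand each factor separately, then convolve coefficients.
p(0) = 0
p′(0) = 2
p′′(0) = 0
p′′′(0) = -40
The Taylor polynomial is Σ p^(k)(0)/k! · u^k.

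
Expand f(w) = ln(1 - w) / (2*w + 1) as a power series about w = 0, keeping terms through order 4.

77*w^4/12 - 10*w^3/3 + 3*w^2/2 - w

Use 1/(1 - r) = Σ r^k on the denominator, then take the Cauchy product.
f(0) = 0
f′(0) = -1
f′′(0) = 3
f′′′(0) = -20
f^(4)(0) = 154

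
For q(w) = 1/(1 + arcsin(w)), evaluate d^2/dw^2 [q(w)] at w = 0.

Let u equal the inner series; expand the outer function in u and truncate.
The coefficient of w^2 in the expansion is 1, so q′′(0) = 2! * (1) = 2.

2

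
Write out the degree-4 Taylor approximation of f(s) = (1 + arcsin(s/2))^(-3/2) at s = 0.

395*s^4/2048 - 39*s^3/128 + 15*s^2/32 - 3*s/4 + 1

Plug the Maclaurin series of the inner function into that of the outer and collect terms.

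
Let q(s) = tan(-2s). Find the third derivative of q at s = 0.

Use the known series and substitute for the argument.
From the series, [s^3] q = -8/3; multiply by 3! = 6 to get -16.

-16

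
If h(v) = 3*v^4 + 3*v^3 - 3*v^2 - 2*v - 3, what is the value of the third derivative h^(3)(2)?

Apply the Taylor formula c_k = f^(k)(a)/k!.
From the series, [(v - 2)^3] h = 27; multiply by 3! = 6 to get 162.

162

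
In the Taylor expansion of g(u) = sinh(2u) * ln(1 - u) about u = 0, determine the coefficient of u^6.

Write out both Maclaurin series and multiply, keeping only the needed powers.

-10/9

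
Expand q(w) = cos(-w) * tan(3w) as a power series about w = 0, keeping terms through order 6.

1121*w^5/40 + 15*w^3/2 + 3*w

Expand each factor separately, then convolve coefficients.
q(0) = 0
q′(0) = 3
q′′(0) = 0
q′′′(0) = 45
q^(4)(0) = 0
q^(5)(0) = 3363
q^(6)(0) = 0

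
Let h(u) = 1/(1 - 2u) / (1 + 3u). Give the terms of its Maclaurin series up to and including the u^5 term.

Take the Cauchy product of the two expansions.
[u^0] = 1;  [u^1] = -1;  [u^2] = 7;  [u^3] = -13;  [u^4] = 55;  [u^5] = -133.

-133*u^5 + 55*u^4 - 13*u^3 + 7*u^2 - u + 1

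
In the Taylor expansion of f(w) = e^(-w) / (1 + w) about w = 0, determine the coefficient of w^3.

-8/3

Multiply the two series term by term and collect like powers.
So c_3 = f′′′(0)/3! = -8/3.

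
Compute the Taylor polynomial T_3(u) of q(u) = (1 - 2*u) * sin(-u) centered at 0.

u^3/6 + 2*u^2 - u

Multiply each power in the prefactor through the base expansion.
[u^0] = 0;  [u^1] = -1;  [u^2] = 2;  [u^3] = 1/6.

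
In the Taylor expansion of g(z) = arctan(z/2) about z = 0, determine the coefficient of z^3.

g(0) = 0
g′(0) = 1/2
g′′(0) = 0
g′′′(0) = -1/4
Then c_k = g^(k)(0)/k! gives each Taylor coefficient.

-1/24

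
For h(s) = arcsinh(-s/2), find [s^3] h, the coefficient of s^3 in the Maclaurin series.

1/48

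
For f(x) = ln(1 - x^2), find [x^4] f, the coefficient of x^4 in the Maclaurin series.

-1/2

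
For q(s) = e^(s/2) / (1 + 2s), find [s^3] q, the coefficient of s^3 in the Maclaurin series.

Expand each factor separately, then convolve coefficients.
[s^0] = 1;  [s^1] = -3/2;  [s^2] = 25/8;  [s^3] = -299/48.
So c_3 = q′′′(0)/3! = -299/48.

-299/48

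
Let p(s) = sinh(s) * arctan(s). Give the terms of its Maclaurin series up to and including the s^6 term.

Multiply the two series term by term and collect like powers.

11*s^6/72 - s^4/6 + s^2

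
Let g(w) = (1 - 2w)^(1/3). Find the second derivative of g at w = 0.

-8/9

The coefficient of w^2 in the expansion is -4/9, so g′′(0) = 2! * (-4/9) = -8/9.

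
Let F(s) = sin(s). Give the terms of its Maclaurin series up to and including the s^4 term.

Differentiate repeatedly and evaluate at the center.
[s^0] = 0;  [s^1] = 1;  [s^2] = 0;  [s^3] = -1/6;  [s^4] = 0.

-s^3/6 + s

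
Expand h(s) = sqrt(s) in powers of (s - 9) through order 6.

Apply the Taylor formula c_k = f^(k)(a)/k!.
h(9) = 3
h′(9) = 1/6
h′′(9) = -1/108
h′′′(9) = 1/648
h^(4)(9) = -5/11664
h^(5)(9) = 35/209952
h^(6)(9) = -35/419904
Then c_k = h^(k)(9)/k! gives each Taylor coefficient.

-7*(s - 9)^6/60466176 + 7*(s - 9)^5/5038848 - 5*(s - 9)^4/279936 + (s - 9)^3/3888 - (s - 9)^2/216 + (s - 9)/6 + 3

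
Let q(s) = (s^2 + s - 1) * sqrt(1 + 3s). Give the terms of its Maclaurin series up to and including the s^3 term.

Distribute the polynomial across the series and collect like powers.
q(0) = -1
q′(0) = -1/2
q′′(0) = 29/4
q′′′(0) = -63/8
The Taylor polynomial is Σ q^(k)(0)/k! · s^k.

-21*s^3/16 + 29*s^2/8 - s/2 - 1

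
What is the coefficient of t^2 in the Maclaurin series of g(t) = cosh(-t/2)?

1/8

g(0) = 1
g′(0) = 0
g′′(0) = 1/4
The Taylor polynomial is Σ g^(k)(0)/k! · t^k.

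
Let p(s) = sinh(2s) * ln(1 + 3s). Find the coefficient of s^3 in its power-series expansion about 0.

-9

Multiply the two series term by term and collect like powers.
p(0) = 0
p′(0) = 0
p′′(0) = 12
p′′′(0) = -54
So c_3 = p′′′(0)/3! = -9.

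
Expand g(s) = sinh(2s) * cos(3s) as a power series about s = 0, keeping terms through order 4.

-23*s^3/3 + 2*s

Take the Cauchy product of the two expansions.
g(0) = 0
g′(0) = 2
g′′(0) = 0
g′′′(0) = -46
g^(4)(0) = 0
Dividing each by k! gives the coefficients c_0, ..., c_4.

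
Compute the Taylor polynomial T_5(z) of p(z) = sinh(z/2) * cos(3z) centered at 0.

6121*z^5/3840 - 107*z^3/48 + z/2

Expand each factor separately, then convolve coefficients.
p(0) = 0
p′(0) = 1/2
p′′(0) = 0
p′′′(0) = -107/8
p^(4)(0) = 0
p^(5)(0) = 6121/32
The Taylor polynomial is Σ p^(k)(0)/k! · z^k.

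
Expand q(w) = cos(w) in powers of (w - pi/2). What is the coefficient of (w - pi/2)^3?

1/6

q(pi/2) = 0
q′(pi/2) = -1
q′′(pi/2) = 0
q′′′(pi/2) = 1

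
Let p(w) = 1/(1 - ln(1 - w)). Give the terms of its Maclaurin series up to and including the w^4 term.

w^4/6 - w^3/3 + w^2/2 - w + 1

Let u equal the inner series; expand the outer function in u and truncate.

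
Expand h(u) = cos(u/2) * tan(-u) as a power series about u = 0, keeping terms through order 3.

Take the Cauchy product of the two expansions.
[u^0] = 0;  [u^1] = -1;  [u^2] = 0;  [u^3] = -5/24.

-5*u^3/24 - u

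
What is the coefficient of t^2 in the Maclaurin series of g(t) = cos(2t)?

-2

Apply the Taylor formula c_k = f^(k)(a)/k!.
g(0) = 1
g′(0) = 0
g′′(0) = -4
So c_2 = g′′(0)/2! = -2.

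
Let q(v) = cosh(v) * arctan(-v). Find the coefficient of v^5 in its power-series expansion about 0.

Multiply the two series term by term and collect like powers.

-3/40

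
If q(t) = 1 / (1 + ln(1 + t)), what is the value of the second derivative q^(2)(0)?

Expand as Σ (-1)^k u^k with u equal to the inner function's series.
The coefficient of t^2 in the expansion is 3/2, so q′′(0) = 2! * (3/2) = 3.

3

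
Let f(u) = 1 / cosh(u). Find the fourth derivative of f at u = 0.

Write the quotient as an unknown series and match coefficients against numerator = denominator · series.
The coefficient of u^4 in the expansion is 5/24, so f^(4)(0) = 4! * (5/24) = 5.

5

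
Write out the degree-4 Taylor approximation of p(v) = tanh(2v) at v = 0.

p(0) = 0
p′(0) = 2
p′′(0) = 0
p′′′(0) = -16
p^(4)(0) = 0

-8*v^3/3 + 2*v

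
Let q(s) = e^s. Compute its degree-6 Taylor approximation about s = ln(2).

q(ln(2)) = 2
q′(ln(2)) = 2
q′′(ln(2)) = 2
q′′′(ln(2)) = 2
q^(4)(ln(2)) = 2
q^(5)(ln(2)) = 2
q^(6)(ln(2)) = 2

(s - ln(2))^6/360 + (s - ln(2))^5/60 + (s - ln(2))^4/12 + (s - ln(2))^3/3 + (s - ln(2))^2 + 2*(s - ln(2)) + 2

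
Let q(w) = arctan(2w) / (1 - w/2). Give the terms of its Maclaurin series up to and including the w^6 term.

Write out both Maclaurin series and multiply, keeping only the needed powers.

703*w^6/240 + 703*w^5/120 - 13*w^4/12 - 13*w^3/6 + w^2 + 2*w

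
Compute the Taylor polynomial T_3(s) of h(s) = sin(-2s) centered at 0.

[s^0] = 0;  [s^1] = -2;  [s^2] = 0;  [s^3] = 4/3.

4*s^3/3 - 2*s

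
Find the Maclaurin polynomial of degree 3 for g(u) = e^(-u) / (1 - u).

u^3/3 + u^2/2 + 1

Multiply the numerator's expansion by the denominator's geometric series.
[u^0] = 1;  [u^1] = 0;  [u^2] = 1/2;  [u^3] = 1/3.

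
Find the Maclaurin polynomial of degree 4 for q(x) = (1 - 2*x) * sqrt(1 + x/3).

Multiply each power in the prefactor through the base expansion.
[x^0] = 1;  [x^1] = -11/6;  [x^2] = -25/72;  [x^3] = 13/432;  [x^4] = -53/10368.

-53*x^4/10368 + 13*x^3/432 - 25*x^2/72 - 11*x/6 + 1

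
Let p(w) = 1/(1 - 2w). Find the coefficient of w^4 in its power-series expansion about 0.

[w^0] = 1;  [w^1] = 2;  [w^2] = 4;  [w^3] = 8;  [w^4] = 16.

16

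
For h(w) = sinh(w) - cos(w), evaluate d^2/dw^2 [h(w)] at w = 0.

Combine the two series term by term.
The coefficient of w^2 in the expansion is 1/2, so h′′(0) = 2! * (1/2) = 1.

1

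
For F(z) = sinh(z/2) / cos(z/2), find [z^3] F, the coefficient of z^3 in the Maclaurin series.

Invert the denominator's series and multiply.
F(0) = 0
F′(0) = 1/2
F′′(0) = 0
F′′′(0) = 1/2
So c_3 = F′′′(0)/3! = 1/12.

1/12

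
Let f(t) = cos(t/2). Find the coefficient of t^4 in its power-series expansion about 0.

1/384

f(0) = 1
f′(0) = 0
f′′(0) = -1/4
f′′′(0) = 0
f^(4)(0) = 1/16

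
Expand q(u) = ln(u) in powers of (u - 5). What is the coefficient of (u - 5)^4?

q(5) = ln(5)
q′(5) = 1/5
q′′(5) = -1/25
q′′′(5) = 2/125
q^(4)(5) = -6/625
Dividing each by k! gives the coefficients c_0, ..., c_4.

-1/2500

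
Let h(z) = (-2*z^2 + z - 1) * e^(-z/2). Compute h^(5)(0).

171/32

Shift and add copies of the series according to the polynomial's terms.
From the series, [z^5] h = 57/1280; multiply by 5! = 120 to get 171/32.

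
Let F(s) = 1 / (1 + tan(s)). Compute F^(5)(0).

Expand as Σ (-1)^k u^k with u equal to the inner function's series.
The coefficient of s^5 in the expansion is -32/15, so F^(5)(0) = 5! * (-32/15) = -256.

-256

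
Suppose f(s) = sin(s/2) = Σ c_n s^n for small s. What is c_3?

-1/48

f(0) = 0
f′(0) = 1/2
f′′(0) = 0
f′′′(0) = -1/8
So c_3 = f′′′(0)/3! = -1/48.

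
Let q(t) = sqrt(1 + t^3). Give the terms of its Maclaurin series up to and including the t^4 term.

q(0) = 1
q′(0) = 0
q′′(0) = 0
q′′′(0) = 3
q^(4)(0) = 0

t^3/2 + 1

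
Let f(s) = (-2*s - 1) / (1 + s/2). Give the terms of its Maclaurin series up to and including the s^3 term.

-3*s^3/8 + 3*s^2/4 - 3*s/2 - 1

Shift and add copies of the series according to the polynomial's terms.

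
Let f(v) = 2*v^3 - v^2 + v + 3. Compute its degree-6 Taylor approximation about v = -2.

2*(v + 2)^3 - 13*(v + 2)^2 + 29*(v + 2) - 19

Use the known series and substitute for the argument.
f(-2) = -19
f′(-2) = 29
f′′(-2) = -26
f′′′(-2) = 12
f^(4)(-2) = 0
f^(5)(-2) = 0
f^(6)(-2) = 0
Then c_k = f^(k)(-2)/k! gives each Taylor coefficient.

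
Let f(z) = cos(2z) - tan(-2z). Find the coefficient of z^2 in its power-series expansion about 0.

-2

Add the two expansions coefficient-wise.
[z^0] = 1;  [z^1] = 2;  [z^2] = -2.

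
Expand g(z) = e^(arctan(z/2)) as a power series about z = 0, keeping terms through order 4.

Compose series: expand the inner function first, then feed it into the outer expansion.
[z^0] = 1;  [z^1] = 1/2;  [z^2] = 1/8;  [z^3] = -1/48;  [z^4] = -7/384.

-7*z^4/384 - z^3/48 + z^2/8 + z/2 + 1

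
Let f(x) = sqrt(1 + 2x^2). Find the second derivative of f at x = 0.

From the series, [x^2] f = 1; multiply by 2! = 2 to get 2.

2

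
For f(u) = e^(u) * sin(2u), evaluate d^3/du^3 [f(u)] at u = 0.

-2

Expand each factor separately, then convolve coefficients.
From the series, [u^3] f = -1/3; multiply by 3! = 6 to get -2.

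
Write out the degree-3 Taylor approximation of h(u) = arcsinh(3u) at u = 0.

-9*u^3/2 + 3*u

Use the known series and substitute for the argument.
h(0) = 0
h′(0) = 3
h′′(0) = 0
h′′′(0) = -27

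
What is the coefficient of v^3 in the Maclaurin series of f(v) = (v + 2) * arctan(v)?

Multiply each power in the prefactor through the base expansion.
f(0) = 0
f′(0) = 2
f′′(0) = 2
f′′′(0) = -4
So c_3 = f′′′(0)/3! = -2/3.

-2/3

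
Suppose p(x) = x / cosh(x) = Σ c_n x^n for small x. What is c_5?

5/24

Invert the denominator's series and multiply.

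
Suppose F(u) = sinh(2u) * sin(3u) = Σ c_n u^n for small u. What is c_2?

Expand each factor separately, then convolve coefficients.
So c_2 = F′′(0)/2! = 6.

6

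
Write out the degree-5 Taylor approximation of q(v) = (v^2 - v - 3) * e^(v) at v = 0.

v^5/10 + 5*v^4/24 - 3*v^2/2 - 4*v - 3

Distribute the polynomial across the series and collect like powers.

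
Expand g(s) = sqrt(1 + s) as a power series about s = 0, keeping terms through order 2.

g(0) = 1
g′(0) = 1/2
g′′(0) = -1/4
Then c_k = g^(k)(0)/k! gives each Taylor coefficient.

-s^2/8 + s/2 + 1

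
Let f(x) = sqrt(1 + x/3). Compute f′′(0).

-1/36

Apply the Taylor formula c_k = f^(k)(a)/k!.
The coefficient of x^2 in the expansion is -1/72, so f′′(0) = 2! * (-1/72) = -1/36.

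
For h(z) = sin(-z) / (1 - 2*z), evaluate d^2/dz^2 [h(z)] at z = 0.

-4

Multiply the numerator's expansion by the denominator's geometric series.
The coefficient of z^2 in the expansion is -2, so h′′(0) = 2! * (-2) = -4.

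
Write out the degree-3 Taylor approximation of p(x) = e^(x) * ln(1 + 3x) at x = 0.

6*x^3 - 3*x^2/2 + 3*x

Write out both Maclaurin series and multiply, keeping only the needed powers.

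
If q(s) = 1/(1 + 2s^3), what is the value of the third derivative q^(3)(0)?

From the series, [s^3] q = -2; multiply by 3! = 6 to get -12.

-12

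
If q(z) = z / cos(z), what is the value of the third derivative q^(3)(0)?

Divide the numerator series by the denominator series (power-series long division).
From the series, [z^3] q = 1/2; multiply by 3! = 6 to get 3.

3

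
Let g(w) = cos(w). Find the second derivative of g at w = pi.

1

The coefficient of (w - pi)^2 in the expansion is 1/2, so g′′(pi) = 2! * (1/2) = 1.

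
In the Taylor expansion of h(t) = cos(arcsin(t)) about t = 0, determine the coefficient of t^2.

-1/2

Plug the Maclaurin series of the inner function into that of the outer and collect terms.
h(0) = 1
h′(0) = 0
h′′(0) = -1
So c_2 = h′′(0)/2! = -1/2.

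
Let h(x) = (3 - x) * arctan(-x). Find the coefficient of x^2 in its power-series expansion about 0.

1

Multiply each power in the prefactor through the base expansion.
[x^0] = 0;  [x^1] = -3;  [x^2] = 1.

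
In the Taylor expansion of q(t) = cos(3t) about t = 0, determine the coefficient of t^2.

Differentiate repeatedly and evaluate at the center.
q(0) = 1
q′(0) = 0
q′′(0) = -9

-9/2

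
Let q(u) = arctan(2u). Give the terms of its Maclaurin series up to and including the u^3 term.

-8*u^3/3 + 2*u

Compute the successive derivatives at the expansion point and divide by k!.
[u^0] = 0;  [u^1] = 2;  [u^2] = 0;  [u^3] = -8/3.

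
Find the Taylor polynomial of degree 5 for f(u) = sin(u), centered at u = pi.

-(u - pi)^5/120 + (u - pi)^3/6 - (u - pi)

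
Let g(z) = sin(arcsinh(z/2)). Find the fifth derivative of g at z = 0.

5/8

Substitute the inner expansion into the outer series and collect powers.
From the series, [z^5] g = 1/192; multiply by 5! = 120 to get 5/8.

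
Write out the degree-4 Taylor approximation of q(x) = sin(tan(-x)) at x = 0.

Plug the Maclaurin series of the inner function into that of the outer and collect terms.

-x^3/6 - x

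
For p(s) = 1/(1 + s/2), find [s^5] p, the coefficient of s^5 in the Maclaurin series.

-1/32

Apply the Taylor formula c_k = f^(k)(a)/k!.
[s^0] = 1;  [s^1] = -1/2;  [s^2] = 1/4;  [s^3] = -1/8;  [s^4] = 1/16;  [s^5] = -1/32.
So c_5 = p^(5)(0)/5! = -1/32.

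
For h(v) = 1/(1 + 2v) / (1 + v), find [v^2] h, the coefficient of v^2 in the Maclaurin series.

Expand each factor separately, then convolve coefficients.
h(0) = 1
h′(0) = -3
h′′(0) = 14

7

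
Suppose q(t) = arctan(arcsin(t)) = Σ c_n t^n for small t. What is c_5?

Substitute the inner expansion into the outer series and collect powers.

13/120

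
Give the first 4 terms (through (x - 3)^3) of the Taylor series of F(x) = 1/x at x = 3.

-(x - 3)^3/81 + (x - 3)^2/27 - (x - 3)/9 + 1/3

Differentiate repeatedly and evaluate at the center.
F(3) = 1/3
F′(3) = -1/9
F′′(3) = 2/27
F′′′(3) = -2/27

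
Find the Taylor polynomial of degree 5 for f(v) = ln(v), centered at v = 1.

(v - 1)^5/5 - (v - 1)^4/4 + (v - 1)^3/3 - (v - 1)^2/2 + (v - 1)

Apply the Taylor formula c_k = f^(k)(a)/k!.
[(v - 1)^0] = 0;  [(v - 1)^1] = 1;  [(v - 1)^2] = -1/2;  [(v - 1)^3] = 1/3;  [(v - 1)^4] = -1/4;  [(v - 1)^5] = 1/5.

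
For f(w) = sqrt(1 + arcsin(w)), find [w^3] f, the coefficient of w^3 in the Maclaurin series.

Plug the Maclaurin series of the inner function into that of the outer and collect terms.
[w^0] = 1;  [w^1] = 1/2;  [w^2] = -1/8;  [w^3] = 7/48.

7/48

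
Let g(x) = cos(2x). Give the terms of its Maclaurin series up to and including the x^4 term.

2*x^4/3 - 2*x^2 + 1

Differentiate repeatedly and evaluate at the center.
[x^0] = 1;  [x^1] = 0;  [x^2] = -2;  [x^3] = 0;  [x^4] = 2/3.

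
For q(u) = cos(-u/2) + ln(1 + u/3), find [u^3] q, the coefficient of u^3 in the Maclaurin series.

Combine the two series term by term.
[u^0] = 1;  [u^1] = 1/3;  [u^2] = -13/72;  [u^3] = 1/81.

1/81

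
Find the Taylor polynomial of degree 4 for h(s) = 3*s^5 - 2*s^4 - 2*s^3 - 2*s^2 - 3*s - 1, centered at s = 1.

13*(s - 1)^4 + 20*(s - 1)^3 + 10*(s - 1)^2 - 6*(s - 1) - 7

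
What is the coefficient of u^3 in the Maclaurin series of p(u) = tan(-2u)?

p(0) = 0
p′(0) = -2
p′′(0) = 0
p′′′(0) = -16

-8/3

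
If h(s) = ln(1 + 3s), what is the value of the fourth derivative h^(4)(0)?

The coefficient of s^4 in the expansion is -81/4, so h^(4)(0) = 4! * (-81/4) = -486.

-486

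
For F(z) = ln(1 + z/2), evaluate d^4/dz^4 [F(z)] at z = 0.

-3/8

Use the known series and substitute for the argument.
From the series, [z^4] F = -1/64; multiply by 4! = 24 to get -3/8.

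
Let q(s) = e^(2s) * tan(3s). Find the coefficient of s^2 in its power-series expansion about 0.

Expand each factor separately, then convolve coefficients.
q(0) = 0
q′(0) = 3
q′′(0) = 12
Dividing each by k! gives the coefficients c_0, ..., c_2.

6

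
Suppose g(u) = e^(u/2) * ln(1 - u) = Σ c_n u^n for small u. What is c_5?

-243/640

Take the Cauchy product of the two expansions.
g(0) = 0
g′(0) = -1
g′′(0) = -2
g′′′(0) = -17/4
g^(4)(0) = -12
g^(5)(0) = -729/16
So c_5 = g^(5)(0)/5! = -243/640.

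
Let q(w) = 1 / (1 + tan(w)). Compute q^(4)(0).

Expand as Σ (-1)^k u^k with u equal to the inner function's series.
The coefficient of w^4 in the expansion is 5/3, so q^(4)(0) = 4! * (5/3) = 40.

40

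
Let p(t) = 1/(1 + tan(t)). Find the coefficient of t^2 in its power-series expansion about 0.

1

Let u equal the inner series; expand the outer function in u and truncate.
p(0) = 1
p′(0) = -1
p′′(0) = 2
So c_2 = p′′(0)/2! = 1.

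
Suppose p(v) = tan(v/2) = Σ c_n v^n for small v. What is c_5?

Apply the Taylor formula c_k = f^(k)(a)/k!.
[v^0] = 0;  [v^1] = 1/2;  [v^2] = 0;  [v^3] = 1/24;  [v^4] = 0;  [v^5] = 1/240.

1/240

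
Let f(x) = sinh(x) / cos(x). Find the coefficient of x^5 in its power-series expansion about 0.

3/10

Invert the denominator's series and multiply.
f(0) = 0
f′(0) = 1
f′′(0) = 0
f′′′(0) = 4
f^(4)(0) = 0
f^(5)(0) = 36
So c_5 = f^(5)(0)/5! = 3/10.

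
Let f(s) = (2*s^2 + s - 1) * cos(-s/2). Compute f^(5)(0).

Distribute the polynomial across the series and collect like powers.
The coefficient of s^5 in the expansion is 1/384, so f^(5)(0) = 5! * (1/384) = 5/16.

5/16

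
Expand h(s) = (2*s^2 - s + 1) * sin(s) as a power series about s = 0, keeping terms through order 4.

Shift and add copies of the series according to the polynomial's terms.
h(0) = 0
h′(0) = 1
h′′(0) = -2
h′′′(0) = 11
h^(4)(0) = 4

s^4/6 + 11*s^3/6 - s^2 + s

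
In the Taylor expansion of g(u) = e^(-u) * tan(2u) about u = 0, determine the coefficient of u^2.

Write out both Maclaurin series and multiply, keeping only the needed powers.
g(0) = 0
g′(0) = 2
g′′(0) = -4
Dividing each by k! gives the coefficients c_0, ..., c_2.

-2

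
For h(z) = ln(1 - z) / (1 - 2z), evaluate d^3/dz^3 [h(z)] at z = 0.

-32

Expand each factor separately, then convolve coefficients.
The coefficient of z^3 in the expansion is -16/3, so h′′′(0) = 3! * (-16/3) = -32.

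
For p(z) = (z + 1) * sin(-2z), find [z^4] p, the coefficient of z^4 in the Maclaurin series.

Multiply each power in the prefactor through the base expansion.
p(0) = 0
p′(0) = -2
p′′(0) = -4
p′′′(0) = 8
p^(4)(0) = 32
Then c_k = p^(k)(0)/k! gives each Taylor coefficient.

4/3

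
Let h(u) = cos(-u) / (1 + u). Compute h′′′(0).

-3

Take the Cauchy product of the two expansions.
From the series, [u^3] h = -1/2; multiply by 3! = 6 to get -3.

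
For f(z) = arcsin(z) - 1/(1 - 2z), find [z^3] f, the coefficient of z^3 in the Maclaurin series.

Add the two expansions coefficient-wise.
f(0) = -1
f′(0) = -1
f′′(0) = -8
f′′′(0) = -47
So c_3 = f′′′(0)/3! = -47/6.

-47/6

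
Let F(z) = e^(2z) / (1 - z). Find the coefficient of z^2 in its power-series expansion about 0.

5

Expand each factor separately, then convolve coefficients.
F(0) = 1
F′(0) = 3
F′′(0) = 10
Then c_k = F^(k)(0)/k! gives each Taylor coefficient.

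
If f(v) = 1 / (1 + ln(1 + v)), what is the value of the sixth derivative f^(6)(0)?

6578

Use the geometric series for the reciprocal, then substitute.
The coefficient of v^6 in the expansion is 3289/360, so f^(6)(0) = 6! * (3289/360) = 6578.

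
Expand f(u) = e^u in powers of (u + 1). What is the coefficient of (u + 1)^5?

[(u + 1)^0] = e^(-1);  [(u + 1)^1] = e^(-1);  [(u + 1)^2] = e^(-1)/2;  [(u + 1)^3] = e^(-1)/6;  [(u + 1)^4] = e^(-1)/24;  [(u + 1)^5] = e^(-1)/120.

e^(-1)/120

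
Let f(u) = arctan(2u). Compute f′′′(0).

-16

From the series, [u^3] f = -8/3; multiply by 3! = 6 to get -16.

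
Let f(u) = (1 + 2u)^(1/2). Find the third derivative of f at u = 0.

The coefficient of u^3 in the expansion is 1/2, so f′′′(0) = 3! * (1/2) = 3.

3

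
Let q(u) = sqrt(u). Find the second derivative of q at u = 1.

The coefficient of (u - 1)^2 in the expansion is -1/8, so q′′(1) = 2! * (-1/8) = -1/4.

-1/4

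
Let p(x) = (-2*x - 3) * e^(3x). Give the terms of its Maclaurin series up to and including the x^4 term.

-153*x^4/8 - 45*x^3/2 - 39*x^2/2 - 11*x - 3

Distribute the polynomial across the series and collect like powers.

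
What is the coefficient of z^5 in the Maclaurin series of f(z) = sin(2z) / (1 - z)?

14/15

Write out both Maclaurin series and multiply, keeping only the needed powers.
[z^0] = 0;  [z^1] = 2;  [z^2] = 2;  [z^3] = 2/3;  [z^4] = 2/3;  [z^5] = 14/15.
So c_5 = f^(5)(0)/5! = 14/15.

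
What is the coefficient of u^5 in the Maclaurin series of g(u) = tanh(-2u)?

g(0) = 0
g′(0) = -2
g′′(0) = 0
g′′′(0) = 16
g^(4)(0) = 0
g^(5)(0) = -512
So c_5 = g^(5)(0)/5! = -64/15.

-64/15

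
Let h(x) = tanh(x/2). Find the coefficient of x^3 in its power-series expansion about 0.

[x^0] = 0;  [x^1] = 1/2;  [x^2] = 0;  [x^3] = -1/24.

-1/24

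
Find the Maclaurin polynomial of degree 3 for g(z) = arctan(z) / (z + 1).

2*z^3/3 - z^2 + z

Use 1/(1 - r) = Σ r^k on the denominator, then take the Cauchy product.
g(0) = 0
g′(0) = 1
g′′(0) = -2
g′′′(0) = 4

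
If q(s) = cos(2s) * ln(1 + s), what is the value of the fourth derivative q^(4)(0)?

Write out both Maclaurin series and multiply, keeping only the needed powers.
The coefficient of s^4 in the expansion is 3/4, so q^(4)(0) = 4! * (3/4) = 18.

18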